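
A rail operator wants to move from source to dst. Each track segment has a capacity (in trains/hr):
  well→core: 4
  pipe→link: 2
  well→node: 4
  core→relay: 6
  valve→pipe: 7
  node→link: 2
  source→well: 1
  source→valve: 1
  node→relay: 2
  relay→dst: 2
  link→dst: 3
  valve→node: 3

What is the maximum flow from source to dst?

2

Augment source→valve→pipe→link→dst: bottleneck 1. Total 1.
Augment source→well→node→link→dst: bottleneck 1. Total 2.
No augmenting path remains in the residual graph.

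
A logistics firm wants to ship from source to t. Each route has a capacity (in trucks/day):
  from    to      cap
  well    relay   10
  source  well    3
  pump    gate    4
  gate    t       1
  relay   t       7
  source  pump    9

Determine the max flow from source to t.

4

Augment source->well->relay->t: bottleneck 3. Total 3.
Augment source->pump->gate->t: bottleneck 1. Total 4.
No augmenting path remains in the residual graph.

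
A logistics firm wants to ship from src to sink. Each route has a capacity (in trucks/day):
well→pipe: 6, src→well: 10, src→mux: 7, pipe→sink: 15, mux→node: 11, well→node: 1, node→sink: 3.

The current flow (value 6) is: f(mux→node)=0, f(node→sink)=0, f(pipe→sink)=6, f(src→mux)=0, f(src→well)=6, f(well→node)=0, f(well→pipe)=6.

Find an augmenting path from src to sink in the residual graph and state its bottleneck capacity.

Residual along src→well→node→sink: src→well: 4, well→node: 1, node→sink: 3.
Bottleneck = min = 1.

src→well→node→sink, bottleneck 1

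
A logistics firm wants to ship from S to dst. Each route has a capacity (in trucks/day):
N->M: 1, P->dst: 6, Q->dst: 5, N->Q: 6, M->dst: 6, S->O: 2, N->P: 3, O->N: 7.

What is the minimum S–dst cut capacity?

2

Max flow = 2 (via 1 augmenting path).
In the residual at optimum, the set reachable from S is {S}.
Cut edges: S->O (cap 2). Sum = 2.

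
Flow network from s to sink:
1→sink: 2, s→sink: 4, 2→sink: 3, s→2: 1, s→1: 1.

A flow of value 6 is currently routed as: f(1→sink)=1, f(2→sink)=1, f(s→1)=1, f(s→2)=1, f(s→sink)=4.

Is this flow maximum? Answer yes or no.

Yes

Residual reachable from s: {s}; sink is not reachable.
Saturated cut: s→1, s→2, s→sink with total capacity 6 = current flow value. Flow is maximum.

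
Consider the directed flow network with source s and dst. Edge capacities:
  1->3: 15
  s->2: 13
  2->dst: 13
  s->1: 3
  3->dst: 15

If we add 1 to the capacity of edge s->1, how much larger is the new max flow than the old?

Original max flow = 16.
After raising cap(s->1), augmenting paths through that edge carry 1 more unit.
New max flow = 17. Increase = 1.

1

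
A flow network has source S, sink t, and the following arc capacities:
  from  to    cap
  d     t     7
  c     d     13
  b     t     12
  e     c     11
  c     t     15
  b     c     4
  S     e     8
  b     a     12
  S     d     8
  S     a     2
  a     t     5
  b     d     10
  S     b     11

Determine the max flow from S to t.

Augment S→b→t: bottleneck 11. Total 11.
Augment S→a→t: bottleneck 2. Total 13.
Augment S→d→t: bottleneck 7. Total 20.
Augment S→e→c→t: bottleneck 8. Total 28.
No augmenting path remains in the residual graph.

28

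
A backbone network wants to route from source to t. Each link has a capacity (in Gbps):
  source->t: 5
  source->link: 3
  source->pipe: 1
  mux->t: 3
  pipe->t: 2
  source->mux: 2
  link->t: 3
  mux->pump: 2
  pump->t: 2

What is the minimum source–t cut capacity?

11

Max flow = 11 (via 4 augmenting paths).
In the residual at optimum, the set reachable from source is {source}.
Cut edges: source->mux (cap 2), source->link (cap 3), source->pipe (cap 1), source->t (cap 5). Sum = 11.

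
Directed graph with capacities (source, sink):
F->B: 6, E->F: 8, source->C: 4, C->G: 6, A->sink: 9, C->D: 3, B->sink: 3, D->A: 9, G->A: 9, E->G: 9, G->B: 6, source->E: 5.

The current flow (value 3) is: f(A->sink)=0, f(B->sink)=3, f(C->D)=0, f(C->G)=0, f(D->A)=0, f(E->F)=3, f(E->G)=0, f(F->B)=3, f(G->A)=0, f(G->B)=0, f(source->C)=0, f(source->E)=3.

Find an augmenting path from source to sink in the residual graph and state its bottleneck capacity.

source->E->G->A->sink, bottleneck 2

Residual along source->E->G->A->sink: source->E: 2, E->G: 9, G->A: 9, A->sink: 9.
Bottleneck = min = 2.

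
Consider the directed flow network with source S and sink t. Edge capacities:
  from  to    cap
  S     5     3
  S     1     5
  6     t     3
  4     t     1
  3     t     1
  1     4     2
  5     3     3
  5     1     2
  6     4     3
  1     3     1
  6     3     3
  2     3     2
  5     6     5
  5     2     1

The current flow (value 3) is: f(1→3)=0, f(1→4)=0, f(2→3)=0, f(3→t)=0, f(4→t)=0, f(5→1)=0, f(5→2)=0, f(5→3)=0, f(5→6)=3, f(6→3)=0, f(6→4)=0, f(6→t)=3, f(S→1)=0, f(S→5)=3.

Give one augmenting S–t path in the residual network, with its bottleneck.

S→1→3→t, bottleneck 1

Residual along S→1→3→t: S→1: 5, 1→3: 1, 3→t: 1.
Bottleneck = min = 1.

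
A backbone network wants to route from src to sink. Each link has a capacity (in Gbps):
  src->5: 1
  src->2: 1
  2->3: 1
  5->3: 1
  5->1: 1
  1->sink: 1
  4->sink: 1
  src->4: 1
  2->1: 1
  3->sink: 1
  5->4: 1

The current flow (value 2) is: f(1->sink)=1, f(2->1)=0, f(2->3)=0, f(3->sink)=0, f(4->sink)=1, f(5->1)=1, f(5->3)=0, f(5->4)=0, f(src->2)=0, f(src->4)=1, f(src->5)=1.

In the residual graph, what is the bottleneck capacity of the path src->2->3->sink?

Residual capacities along the path: src->2: 1, 2->3: 1, 3->sink: 1.
Minimum is 1.

1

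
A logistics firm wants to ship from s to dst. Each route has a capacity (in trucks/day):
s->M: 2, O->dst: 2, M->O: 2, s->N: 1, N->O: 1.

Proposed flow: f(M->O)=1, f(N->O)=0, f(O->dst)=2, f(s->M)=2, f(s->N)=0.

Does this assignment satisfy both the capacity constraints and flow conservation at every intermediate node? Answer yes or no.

No

Conservation fails at M: inflow 2 ≠ outflow 1.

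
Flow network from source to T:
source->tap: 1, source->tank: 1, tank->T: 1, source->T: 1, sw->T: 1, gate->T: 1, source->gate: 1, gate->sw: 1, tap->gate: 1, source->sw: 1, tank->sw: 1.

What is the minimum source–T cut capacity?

Max flow = 4 (via 4 augmenting paths).
In the residual at optimum, the set reachable from source is {gate, source, sw, tap}.
Cut edges: source->tank (cap 1), source->T (cap 1), gate->T (cap 1), sw->T (cap 1). Sum = 4.

4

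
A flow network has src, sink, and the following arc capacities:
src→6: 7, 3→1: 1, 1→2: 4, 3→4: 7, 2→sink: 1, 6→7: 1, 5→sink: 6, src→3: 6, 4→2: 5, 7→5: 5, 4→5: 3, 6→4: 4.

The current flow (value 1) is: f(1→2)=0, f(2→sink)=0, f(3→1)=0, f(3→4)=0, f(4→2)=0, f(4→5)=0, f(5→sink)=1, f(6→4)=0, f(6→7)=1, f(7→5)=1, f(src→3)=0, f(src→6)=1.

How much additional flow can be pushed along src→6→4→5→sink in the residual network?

3

Residual capacities along the path: src→6: 6, 6→4: 4, 4→5: 3, 5→sink: 5.
Minimum is 3.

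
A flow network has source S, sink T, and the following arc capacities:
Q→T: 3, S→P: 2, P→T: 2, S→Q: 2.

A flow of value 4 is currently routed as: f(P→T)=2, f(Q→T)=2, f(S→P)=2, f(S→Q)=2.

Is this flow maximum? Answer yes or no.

Yes

Residual reachable from S: {S}; T is not reachable.
Saturated cut: S→Q, S→P with total capacity 4 = current flow value. Flow is maximum.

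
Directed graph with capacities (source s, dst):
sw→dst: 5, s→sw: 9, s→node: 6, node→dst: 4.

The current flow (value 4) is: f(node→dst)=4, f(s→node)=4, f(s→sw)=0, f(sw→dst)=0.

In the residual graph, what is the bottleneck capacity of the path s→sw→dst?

Residual capacities along the path: s→sw: 9, sw→dst: 5.
Minimum is 5.

5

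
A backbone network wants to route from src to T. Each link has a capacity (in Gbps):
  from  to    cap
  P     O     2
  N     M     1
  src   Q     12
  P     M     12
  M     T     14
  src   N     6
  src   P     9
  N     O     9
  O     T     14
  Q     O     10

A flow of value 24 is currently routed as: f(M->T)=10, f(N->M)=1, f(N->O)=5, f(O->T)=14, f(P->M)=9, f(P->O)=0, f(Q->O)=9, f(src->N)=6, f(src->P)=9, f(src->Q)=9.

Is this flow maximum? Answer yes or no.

Residual reachable from src: {N, O, Q, src}; T is not reachable.
Saturated cut: src->P, N->M, O->T with total capacity 24 = current flow value. Flow is maximum.

Yes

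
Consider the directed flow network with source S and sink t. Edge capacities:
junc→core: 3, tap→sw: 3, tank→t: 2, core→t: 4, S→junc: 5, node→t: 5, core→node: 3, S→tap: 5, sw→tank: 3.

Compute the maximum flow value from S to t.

Augment S→junc→core→t: bottleneck 3. Total 3.
Augment S→tap→sw→tank→t: bottleneck 2. Total 5.
No augmenting path remains in the residual graph.

5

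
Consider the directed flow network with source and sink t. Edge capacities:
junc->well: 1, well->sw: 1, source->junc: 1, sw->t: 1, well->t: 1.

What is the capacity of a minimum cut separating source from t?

Max flow = 1 (via 1 augmenting path).
In the residual at optimum, the set reachable from source is {source}.
Cut edges: source->junc (cap 1). Sum = 1.

1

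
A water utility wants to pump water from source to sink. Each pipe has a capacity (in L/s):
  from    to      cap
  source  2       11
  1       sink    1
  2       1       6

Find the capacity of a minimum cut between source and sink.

Max flow = 1 (via 1 augmenting path).
In the residual at optimum, the set reachable from source is {1, 2, source}.
Cut edges: 1→sink (cap 1). Sum = 1.

1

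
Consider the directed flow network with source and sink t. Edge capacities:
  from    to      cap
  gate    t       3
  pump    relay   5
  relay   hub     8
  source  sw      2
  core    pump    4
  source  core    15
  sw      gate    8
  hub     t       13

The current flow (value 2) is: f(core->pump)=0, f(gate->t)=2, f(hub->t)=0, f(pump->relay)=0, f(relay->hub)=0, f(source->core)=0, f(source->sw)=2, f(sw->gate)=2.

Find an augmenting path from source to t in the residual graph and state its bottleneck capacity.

source->core->pump->relay->hub->t, bottleneck 4

Residual along source->core->pump->relay->hub->t: source->core: 15, core->pump: 4, pump->relay: 5, relay->hub: 8, hub->t: 13.
Bottleneck = min = 4.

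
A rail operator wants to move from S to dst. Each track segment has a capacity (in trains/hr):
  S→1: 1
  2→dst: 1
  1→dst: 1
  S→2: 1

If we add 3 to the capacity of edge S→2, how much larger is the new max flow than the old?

Original max flow = 2.
Even with extra capacity on S→2, another cut of capacity 2 remains binding.
New max flow = 2. Increase = 0.

0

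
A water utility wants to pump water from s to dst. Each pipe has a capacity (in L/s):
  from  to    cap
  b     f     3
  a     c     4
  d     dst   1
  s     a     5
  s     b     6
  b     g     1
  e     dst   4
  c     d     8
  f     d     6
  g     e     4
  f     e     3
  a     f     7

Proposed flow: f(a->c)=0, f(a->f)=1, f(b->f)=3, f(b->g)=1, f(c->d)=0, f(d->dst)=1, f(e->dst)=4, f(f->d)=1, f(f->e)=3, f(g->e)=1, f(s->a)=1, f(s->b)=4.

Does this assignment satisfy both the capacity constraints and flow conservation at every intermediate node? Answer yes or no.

Yes

Every edge has 0 ≤ f(e) ≤ cap(e).
At each intermediate node, inflow equals outflow.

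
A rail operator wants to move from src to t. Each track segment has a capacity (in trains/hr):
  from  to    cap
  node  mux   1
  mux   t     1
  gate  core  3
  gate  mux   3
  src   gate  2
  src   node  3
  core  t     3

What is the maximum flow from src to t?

3

Augment src->node->mux->t: bottleneck 1. Total 1.
Augment src->gate->core->t: bottleneck 2. Total 3.
No augmenting path remains in the residual graph.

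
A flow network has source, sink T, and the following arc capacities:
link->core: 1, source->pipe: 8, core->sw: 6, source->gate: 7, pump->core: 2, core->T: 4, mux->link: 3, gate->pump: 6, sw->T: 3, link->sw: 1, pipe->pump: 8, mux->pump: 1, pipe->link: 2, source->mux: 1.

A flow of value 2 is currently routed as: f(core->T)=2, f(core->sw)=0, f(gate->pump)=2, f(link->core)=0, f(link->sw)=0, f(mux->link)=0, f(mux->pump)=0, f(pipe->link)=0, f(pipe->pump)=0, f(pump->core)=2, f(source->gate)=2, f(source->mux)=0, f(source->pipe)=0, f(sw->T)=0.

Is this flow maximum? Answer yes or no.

Residual path source->pipe->link->core->T has bottleneck 1 > 0.
Pushing 1 along it raises the flow to 3, so the given flow is not maximum.

No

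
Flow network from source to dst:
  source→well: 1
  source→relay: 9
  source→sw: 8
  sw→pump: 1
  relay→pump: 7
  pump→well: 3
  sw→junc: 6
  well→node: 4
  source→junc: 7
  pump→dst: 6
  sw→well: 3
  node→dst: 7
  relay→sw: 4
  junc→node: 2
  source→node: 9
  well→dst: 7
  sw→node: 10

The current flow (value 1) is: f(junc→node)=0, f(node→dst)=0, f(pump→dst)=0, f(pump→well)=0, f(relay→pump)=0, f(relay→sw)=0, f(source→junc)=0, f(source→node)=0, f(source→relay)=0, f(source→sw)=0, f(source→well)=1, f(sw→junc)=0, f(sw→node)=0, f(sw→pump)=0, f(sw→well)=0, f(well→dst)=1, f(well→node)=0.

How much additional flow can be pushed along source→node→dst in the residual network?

Residual capacities along the path: source→node: 9, node→dst: 7.
Minimum is 7.

7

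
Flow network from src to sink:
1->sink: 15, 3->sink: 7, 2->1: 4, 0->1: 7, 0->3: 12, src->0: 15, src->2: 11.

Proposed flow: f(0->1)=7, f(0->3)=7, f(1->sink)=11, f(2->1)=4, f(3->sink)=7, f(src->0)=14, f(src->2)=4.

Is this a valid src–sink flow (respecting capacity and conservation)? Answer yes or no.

Every edge has 0 ≤ f(e) ≤ cap(e).
At each intermediate node, inflow equals outflow.

Yes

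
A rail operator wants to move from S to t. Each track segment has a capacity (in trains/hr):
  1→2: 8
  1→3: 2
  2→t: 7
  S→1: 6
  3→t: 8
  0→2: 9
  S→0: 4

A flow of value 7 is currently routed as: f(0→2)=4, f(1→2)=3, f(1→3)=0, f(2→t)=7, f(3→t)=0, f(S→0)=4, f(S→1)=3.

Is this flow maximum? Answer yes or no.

No

Residual path S→1→3→t has bottleneck 2 > 0.
Pushing 2 along it raises the flow to 9, so the given flow is not maximum.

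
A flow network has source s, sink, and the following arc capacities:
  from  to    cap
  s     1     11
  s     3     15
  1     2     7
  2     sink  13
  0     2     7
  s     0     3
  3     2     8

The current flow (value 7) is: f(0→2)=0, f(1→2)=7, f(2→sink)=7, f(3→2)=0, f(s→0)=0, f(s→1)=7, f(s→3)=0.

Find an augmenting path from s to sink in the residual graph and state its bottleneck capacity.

Residual along s→3→2→sink: s→3: 15, 3→2: 8, 2→sink: 6.
Bottleneck = min = 6.

s→3→2→sink, bottleneck 6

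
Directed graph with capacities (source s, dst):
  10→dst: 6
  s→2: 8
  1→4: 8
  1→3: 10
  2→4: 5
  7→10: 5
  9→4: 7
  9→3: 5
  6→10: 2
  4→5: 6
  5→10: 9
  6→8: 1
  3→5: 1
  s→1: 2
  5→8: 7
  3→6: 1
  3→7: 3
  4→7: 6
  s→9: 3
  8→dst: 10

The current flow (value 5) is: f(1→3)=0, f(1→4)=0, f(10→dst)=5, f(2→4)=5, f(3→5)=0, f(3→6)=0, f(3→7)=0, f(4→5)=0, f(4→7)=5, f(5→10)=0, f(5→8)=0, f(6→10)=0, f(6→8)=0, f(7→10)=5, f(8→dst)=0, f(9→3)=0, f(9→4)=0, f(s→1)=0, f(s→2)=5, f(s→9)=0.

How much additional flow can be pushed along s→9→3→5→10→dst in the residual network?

1

Residual capacities along the path: s→9: 3, 9→3: 5, 3→5: 1, 5→10: 9, 10→dst: 1.
Minimum is 1.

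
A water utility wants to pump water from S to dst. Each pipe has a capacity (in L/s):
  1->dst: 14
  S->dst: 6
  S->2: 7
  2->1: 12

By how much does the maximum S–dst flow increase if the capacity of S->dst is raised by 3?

Original max flow = 13.
After raising cap(S->dst), augmenting paths through that edge carry 3 more units.
New max flow = 16. Increase = 3.

3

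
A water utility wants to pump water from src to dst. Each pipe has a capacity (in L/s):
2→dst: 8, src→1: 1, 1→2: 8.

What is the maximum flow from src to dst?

Augment src→1→2→dst: bottleneck 1. Total 1.
No augmenting path remains in the residual graph.

1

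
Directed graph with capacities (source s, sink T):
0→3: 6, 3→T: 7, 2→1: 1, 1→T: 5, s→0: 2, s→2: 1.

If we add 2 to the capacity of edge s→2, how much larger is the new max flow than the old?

0

Original max flow = 3.
Even with extra capacity on s→2, another cut of capacity 3 remains binding.
New max flow = 3. Increase = 0.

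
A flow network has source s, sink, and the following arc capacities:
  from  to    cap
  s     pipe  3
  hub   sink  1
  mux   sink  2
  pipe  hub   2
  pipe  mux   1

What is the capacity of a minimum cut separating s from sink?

2

Max flow = 2 (via 2 augmenting paths).
In the residual at optimum, the set reachable from s is {hub, pipe, s}.
Cut edges: pipe->mux (cap 1), hub->sink (cap 1). Sum = 2.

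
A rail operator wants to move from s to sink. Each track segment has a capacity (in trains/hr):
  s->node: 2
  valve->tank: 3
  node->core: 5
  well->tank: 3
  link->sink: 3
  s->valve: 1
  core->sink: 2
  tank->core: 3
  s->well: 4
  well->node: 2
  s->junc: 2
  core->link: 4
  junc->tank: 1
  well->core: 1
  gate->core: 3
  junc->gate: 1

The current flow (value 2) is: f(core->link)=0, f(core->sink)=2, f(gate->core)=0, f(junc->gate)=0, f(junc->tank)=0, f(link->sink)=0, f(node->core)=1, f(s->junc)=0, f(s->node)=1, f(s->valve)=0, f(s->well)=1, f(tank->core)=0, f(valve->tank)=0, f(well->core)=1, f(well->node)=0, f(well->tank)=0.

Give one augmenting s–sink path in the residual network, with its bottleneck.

Residual along s->node->core->link->sink: s->node: 1, node->core: 4, core->link: 4, link->sink: 3.
Bottleneck = min = 1.

s->node->core->link->sink, bottleneck 1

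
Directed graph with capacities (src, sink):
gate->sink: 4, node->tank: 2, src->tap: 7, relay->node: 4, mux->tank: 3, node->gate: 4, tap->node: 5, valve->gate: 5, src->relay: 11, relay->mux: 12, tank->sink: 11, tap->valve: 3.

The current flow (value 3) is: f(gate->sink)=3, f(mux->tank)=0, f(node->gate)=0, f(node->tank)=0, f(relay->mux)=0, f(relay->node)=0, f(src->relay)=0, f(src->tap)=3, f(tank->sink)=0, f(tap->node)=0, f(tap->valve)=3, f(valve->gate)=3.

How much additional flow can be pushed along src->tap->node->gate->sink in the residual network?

1

Residual capacities along the path: src->tap: 4, tap->node: 5, node->gate: 4, gate->sink: 1.
Minimum is 1.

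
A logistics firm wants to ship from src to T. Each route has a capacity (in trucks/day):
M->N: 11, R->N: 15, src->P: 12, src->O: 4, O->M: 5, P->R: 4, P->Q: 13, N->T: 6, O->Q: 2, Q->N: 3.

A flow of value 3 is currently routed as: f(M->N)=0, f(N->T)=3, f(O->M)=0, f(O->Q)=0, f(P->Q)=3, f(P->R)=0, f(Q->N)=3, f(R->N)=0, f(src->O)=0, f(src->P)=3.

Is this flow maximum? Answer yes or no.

Residual path src->P->R->N->T has bottleneck 3 > 0.
Pushing 3 along it raises the flow to 6, so the given flow is not maximum.

No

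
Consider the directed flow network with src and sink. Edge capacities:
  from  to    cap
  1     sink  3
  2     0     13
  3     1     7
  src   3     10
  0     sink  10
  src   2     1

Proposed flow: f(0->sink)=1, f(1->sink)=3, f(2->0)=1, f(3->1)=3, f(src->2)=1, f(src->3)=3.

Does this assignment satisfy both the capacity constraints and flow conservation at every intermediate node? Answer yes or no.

Every edge has 0 ≤ f(e) ≤ cap(e).
At each intermediate node, inflow equals outflow.

Yes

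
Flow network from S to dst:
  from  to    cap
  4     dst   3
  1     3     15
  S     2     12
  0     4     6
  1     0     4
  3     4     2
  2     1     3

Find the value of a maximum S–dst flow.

3

Augment S→2→1→0→4→dst: bottleneck 3. Total 3.
No augmenting path remains in the residual graph.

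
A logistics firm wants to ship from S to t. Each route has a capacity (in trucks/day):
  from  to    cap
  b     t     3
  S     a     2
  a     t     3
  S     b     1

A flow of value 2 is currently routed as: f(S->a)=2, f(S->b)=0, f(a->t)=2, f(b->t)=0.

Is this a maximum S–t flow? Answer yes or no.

No

Residual path S->b->t has bottleneck 1 > 0.
Pushing 1 along it raises the flow to 3, so the given flow is not maximum.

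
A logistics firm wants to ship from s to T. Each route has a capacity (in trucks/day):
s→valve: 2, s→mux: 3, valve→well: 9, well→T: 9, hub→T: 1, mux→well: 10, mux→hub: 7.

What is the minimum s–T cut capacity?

5

Max flow = 5 (via 2 augmenting paths).
In the residual at optimum, the set reachable from s is {s}.
Cut edges: s→valve (cap 2), s→mux (cap 3). Sum = 5.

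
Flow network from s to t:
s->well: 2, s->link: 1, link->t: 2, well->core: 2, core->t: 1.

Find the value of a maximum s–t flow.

2

Augment s->link->t: bottleneck 1. Total 1.
Augment s->well->core->t: bottleneck 1. Total 2.
No augmenting path remains in the residual graph.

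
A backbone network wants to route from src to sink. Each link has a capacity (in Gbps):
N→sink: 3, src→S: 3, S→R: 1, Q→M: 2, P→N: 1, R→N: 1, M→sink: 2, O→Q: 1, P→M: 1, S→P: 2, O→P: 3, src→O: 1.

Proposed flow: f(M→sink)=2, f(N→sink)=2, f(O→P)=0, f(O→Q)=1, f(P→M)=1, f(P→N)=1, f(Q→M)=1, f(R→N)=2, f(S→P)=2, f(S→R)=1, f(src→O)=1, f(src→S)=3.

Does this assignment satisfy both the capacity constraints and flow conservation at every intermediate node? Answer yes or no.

No

Capacity violated on R→N: flow 2 > capacity 1.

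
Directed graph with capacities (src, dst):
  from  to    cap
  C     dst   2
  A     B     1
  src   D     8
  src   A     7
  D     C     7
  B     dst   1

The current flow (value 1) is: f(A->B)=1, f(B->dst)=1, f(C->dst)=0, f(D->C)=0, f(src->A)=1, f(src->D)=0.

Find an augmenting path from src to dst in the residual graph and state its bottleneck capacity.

src->D->C->dst, bottleneck 2

Residual along src->D->C->dst: src->D: 8, D->C: 7, C->dst: 2.
Bottleneck = min = 2.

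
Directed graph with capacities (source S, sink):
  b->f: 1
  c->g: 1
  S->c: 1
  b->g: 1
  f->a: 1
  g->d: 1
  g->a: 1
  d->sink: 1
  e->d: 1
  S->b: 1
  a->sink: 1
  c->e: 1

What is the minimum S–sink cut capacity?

Max flow = 2 (via 2 augmenting paths).
In the residual at optimum, the set reachable from S is {S}.
Cut edges: S->b (cap 1), S->c (cap 1). Sum = 2.

2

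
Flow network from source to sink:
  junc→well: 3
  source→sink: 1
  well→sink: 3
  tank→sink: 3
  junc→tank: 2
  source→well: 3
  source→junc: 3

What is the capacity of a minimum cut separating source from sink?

6

Max flow = 6 (via 3 augmenting paths).
In the residual at optimum, the set reachable from source is {junc, source, well}.
Cut edges: source→sink (cap 1), junc→tank (cap 2), well→sink (cap 3). Sum = 6.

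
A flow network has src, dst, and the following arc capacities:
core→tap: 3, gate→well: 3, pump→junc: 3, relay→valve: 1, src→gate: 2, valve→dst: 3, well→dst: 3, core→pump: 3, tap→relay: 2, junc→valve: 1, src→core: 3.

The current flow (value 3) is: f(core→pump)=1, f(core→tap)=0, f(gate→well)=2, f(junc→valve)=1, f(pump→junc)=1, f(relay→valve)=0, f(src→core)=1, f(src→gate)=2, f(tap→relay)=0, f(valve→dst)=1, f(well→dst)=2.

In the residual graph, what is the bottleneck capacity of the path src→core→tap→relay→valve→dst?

1

Residual capacities along the path: src→core: 2, core→tap: 3, tap→relay: 2, relay→valve: 1, valve→dst: 2.
Minimum is 1.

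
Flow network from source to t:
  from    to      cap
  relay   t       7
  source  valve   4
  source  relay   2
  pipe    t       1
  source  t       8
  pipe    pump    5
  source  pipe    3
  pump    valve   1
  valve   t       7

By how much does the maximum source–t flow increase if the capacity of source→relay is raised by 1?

Original max flow = 16.
After raising cap(source→relay), augmenting paths through that edge carry 1 more unit.
New max flow = 17. Increase = 1.

1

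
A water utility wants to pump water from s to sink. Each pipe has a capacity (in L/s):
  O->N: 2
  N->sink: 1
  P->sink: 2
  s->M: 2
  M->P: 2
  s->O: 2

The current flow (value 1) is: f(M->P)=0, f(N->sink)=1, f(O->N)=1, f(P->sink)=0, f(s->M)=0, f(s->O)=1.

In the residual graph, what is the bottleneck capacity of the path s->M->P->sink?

Residual capacities along the path: s->M: 2, M->P: 2, P->sink: 2.
Minimum is 2.

2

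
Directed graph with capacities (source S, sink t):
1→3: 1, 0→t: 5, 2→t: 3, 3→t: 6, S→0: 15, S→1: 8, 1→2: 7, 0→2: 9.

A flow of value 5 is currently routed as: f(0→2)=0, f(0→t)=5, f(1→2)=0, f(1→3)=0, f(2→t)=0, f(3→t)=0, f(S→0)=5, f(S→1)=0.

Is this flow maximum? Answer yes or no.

Residual path S→0→2→t has bottleneck 3 > 0.
Pushing 3 along it raises the flow to 8, so the given flow is not maximum.

No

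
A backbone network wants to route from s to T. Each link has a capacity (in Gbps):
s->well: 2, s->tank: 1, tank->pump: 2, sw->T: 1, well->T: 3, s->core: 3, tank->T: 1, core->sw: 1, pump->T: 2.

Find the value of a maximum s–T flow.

Augment s->tank->T: bottleneck 1. Total 1.
Augment s->well->T: bottleneck 2. Total 3.
Augment s->core->sw->T: bottleneck 1. Total 4.
No augmenting path remains in the residual graph.

4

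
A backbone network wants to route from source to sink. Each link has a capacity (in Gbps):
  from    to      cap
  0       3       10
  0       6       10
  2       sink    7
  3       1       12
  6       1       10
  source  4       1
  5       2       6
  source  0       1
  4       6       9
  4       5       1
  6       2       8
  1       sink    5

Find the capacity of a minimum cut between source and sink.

Max flow = 2 (via 2 augmenting paths).
In the residual at optimum, the set reachable from source is {source}.
Cut edges: source->0 (cap 1), source->4 (cap 1). Sum = 2.

2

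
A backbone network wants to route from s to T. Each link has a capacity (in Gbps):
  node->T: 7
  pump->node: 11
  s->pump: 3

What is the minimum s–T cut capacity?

Max flow = 3 (via 1 augmenting path).
In the residual at optimum, the set reachable from s is {s}.
Cut edges: s->pump (cap 3). Sum = 3.

3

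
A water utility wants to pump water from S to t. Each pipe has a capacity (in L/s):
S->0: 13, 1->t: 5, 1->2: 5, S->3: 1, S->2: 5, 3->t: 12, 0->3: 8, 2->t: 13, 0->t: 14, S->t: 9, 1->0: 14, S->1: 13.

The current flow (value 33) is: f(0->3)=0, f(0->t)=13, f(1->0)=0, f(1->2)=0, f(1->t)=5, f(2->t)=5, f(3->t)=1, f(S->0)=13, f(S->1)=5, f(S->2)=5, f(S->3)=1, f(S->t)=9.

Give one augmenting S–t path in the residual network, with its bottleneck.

Residual along S->1->0->t: S->1: 8, 1->0: 14, 0->t: 1.
Bottleneck = min = 1.

S->1->0->t, bottleneck 1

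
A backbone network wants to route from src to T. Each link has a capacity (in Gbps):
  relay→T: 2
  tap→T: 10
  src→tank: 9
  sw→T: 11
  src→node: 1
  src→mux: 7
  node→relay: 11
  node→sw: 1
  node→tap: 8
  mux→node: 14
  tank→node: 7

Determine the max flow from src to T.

Augment src→node→sw→T: bottleneck 1. Total 1.
Augment src→mux→node→relay→T: bottleneck 2. Total 3.
Augment src→mux→node→tap→T: bottleneck 5. Total 8.
Augment src→tank→node→tap→T: bottleneck 3. Total 11.
No augmenting path remains in the residual graph.

11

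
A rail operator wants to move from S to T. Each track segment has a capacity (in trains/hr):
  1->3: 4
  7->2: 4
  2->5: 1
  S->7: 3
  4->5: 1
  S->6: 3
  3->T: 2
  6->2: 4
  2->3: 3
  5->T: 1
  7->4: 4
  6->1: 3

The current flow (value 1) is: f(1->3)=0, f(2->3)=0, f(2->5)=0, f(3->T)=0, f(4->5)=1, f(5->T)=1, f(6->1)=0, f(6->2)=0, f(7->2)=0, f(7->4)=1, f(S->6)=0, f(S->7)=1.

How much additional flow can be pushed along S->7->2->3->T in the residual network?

Residual capacities along the path: S->7: 2, 7->2: 4, 2->3: 3, 3->T: 2.
Minimum is 2.

2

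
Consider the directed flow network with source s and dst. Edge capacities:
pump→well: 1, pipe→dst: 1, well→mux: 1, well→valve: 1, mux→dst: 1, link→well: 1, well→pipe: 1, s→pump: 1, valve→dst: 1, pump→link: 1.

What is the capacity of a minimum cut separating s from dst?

Max flow = 1 (via 1 augmenting path).
In the residual at optimum, the set reachable from s is {s}.
Cut edges: s→pump (cap 1). Sum = 1.

1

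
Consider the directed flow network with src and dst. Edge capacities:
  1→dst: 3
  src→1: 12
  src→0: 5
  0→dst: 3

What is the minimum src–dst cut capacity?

6

Max flow = 6 (via 2 augmenting paths).
In the residual at optimum, the set reachable from src is {0, 1, src}.
Cut edges: 0→dst (cap 3), 1→dst (cap 3). Sum = 6.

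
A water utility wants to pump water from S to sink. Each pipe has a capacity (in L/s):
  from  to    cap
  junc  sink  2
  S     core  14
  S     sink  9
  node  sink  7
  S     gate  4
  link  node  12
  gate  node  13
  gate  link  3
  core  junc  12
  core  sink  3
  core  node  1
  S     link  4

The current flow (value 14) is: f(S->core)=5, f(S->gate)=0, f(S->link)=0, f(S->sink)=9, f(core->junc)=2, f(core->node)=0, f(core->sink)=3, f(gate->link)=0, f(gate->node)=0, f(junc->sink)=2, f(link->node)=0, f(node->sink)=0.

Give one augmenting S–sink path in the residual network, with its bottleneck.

S->core->node->sink, bottleneck 1

Residual along S->core->node->sink: S->core: 9, core->node: 1, node->sink: 7.
Bottleneck = min = 1.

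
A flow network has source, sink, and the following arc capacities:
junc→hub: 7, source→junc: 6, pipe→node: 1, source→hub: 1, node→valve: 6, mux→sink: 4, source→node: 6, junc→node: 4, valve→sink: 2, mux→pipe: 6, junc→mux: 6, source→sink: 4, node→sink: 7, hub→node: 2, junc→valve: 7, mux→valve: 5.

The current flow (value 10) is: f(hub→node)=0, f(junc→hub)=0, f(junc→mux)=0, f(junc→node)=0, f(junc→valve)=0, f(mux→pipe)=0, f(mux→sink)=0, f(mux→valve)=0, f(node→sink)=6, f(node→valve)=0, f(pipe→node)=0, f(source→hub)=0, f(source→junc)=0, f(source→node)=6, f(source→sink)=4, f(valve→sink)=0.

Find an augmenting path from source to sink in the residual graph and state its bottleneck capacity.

source→junc→mux→sink, bottleneck 4

Residual along source→junc→mux→sink: source→junc: 6, junc→mux: 6, mux→sink: 4.
Bottleneck = min = 4.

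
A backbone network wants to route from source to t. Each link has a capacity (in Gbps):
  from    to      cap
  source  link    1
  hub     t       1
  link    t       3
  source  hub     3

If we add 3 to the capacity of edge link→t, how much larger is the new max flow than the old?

0

Original max flow = 2.
Edge link→t does not cross the min cut (source side {hub, source}), so extra capacity there cannot help.
New max flow = 2. Increase = 0.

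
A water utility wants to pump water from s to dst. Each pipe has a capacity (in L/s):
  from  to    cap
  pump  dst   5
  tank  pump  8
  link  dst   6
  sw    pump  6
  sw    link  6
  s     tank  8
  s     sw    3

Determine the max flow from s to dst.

Augment s→sw→link→dst: bottleneck 3. Total 3.
Augment s→tank→pump→dst: bottleneck 5. Total 8.
No augmenting path remains in the residual graph.

8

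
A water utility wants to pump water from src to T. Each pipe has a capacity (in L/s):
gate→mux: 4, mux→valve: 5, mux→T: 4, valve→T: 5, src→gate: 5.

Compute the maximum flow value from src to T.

Augment src→gate→mux→T: bottleneck 4. Total 4.
No augmenting path remains in the residual graph.

4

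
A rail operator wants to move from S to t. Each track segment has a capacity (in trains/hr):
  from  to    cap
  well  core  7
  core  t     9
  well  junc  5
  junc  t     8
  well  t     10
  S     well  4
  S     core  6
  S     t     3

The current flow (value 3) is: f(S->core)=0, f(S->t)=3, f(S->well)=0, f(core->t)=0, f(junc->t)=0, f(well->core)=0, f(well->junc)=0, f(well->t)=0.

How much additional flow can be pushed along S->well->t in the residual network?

4

Residual capacities along the path: S->well: 4, well->t: 10.
Minimum is 4.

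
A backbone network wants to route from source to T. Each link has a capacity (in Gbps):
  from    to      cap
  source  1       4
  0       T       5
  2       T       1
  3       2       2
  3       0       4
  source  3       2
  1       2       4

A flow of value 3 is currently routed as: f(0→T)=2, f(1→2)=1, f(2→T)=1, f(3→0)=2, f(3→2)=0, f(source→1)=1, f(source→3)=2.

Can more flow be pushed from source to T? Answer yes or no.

No

Residual reachable from source: {1, 2, source}; T is not reachable.
Saturated cut: source→3, 2→T with total capacity 3 = current flow value. Flow is maximum.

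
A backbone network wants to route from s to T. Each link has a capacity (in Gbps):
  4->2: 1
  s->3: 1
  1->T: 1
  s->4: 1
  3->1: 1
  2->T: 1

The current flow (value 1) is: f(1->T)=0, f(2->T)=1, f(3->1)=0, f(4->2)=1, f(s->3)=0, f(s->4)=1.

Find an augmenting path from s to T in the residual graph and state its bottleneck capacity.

s->3->1->T, bottleneck 1

Residual along s->3->1->T: s->3: 1, 3->1: 1, 1->T: 1.
Bottleneck = min = 1.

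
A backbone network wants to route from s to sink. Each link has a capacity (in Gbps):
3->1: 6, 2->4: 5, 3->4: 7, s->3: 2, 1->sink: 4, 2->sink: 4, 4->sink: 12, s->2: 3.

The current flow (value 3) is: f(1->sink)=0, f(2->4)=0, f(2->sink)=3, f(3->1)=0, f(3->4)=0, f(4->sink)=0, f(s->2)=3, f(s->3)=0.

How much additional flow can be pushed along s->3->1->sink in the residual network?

2

Residual capacities along the path: s->3: 2, 3->1: 6, 1->sink: 4.
Minimum is 2.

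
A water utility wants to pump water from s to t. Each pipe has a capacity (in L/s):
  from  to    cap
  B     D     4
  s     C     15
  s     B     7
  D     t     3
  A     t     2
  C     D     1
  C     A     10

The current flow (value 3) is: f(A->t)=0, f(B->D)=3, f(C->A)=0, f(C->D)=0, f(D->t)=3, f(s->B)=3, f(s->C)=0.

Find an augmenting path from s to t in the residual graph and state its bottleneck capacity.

Residual along s->C->A->t: s->C: 15, C->A: 10, A->t: 2.
Bottleneck = min = 2.

s->C->A->t, bottleneck 2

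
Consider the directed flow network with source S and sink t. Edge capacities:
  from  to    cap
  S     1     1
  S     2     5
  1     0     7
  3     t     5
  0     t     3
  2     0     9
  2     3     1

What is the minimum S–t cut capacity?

Max flow = 4 (via 3 augmenting paths).
In the residual at optimum, the set reachable from S is {0, 1, 2, S}.
Cut edges: 2→3 (cap 1), 0→t (cap 3). Sum = 4.

4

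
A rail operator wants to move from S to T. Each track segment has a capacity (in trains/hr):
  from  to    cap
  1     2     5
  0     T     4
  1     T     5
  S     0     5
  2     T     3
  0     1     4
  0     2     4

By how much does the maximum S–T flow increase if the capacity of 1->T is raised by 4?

0

Original max flow = 5.
Edge 1->T does not cross the min cut (source side {S}), so extra capacity there cannot help.
New max flow = 5. Increase = 0.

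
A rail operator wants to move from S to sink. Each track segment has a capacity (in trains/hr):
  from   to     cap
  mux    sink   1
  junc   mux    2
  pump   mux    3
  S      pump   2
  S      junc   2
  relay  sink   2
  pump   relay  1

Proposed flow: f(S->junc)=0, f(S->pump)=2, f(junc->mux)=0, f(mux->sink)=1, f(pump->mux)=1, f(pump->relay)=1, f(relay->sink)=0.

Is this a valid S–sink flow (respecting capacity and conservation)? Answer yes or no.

Conservation fails at relay: inflow 1 ≠ outflow 0.

No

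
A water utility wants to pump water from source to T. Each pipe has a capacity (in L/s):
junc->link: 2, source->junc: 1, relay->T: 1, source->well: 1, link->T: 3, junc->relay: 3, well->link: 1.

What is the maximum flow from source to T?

Augment source->well->link->T: bottleneck 1. Total 1.
Augment source->junc->link->T: bottleneck 1. Total 2.
No augmenting path remains in the residual graph.

2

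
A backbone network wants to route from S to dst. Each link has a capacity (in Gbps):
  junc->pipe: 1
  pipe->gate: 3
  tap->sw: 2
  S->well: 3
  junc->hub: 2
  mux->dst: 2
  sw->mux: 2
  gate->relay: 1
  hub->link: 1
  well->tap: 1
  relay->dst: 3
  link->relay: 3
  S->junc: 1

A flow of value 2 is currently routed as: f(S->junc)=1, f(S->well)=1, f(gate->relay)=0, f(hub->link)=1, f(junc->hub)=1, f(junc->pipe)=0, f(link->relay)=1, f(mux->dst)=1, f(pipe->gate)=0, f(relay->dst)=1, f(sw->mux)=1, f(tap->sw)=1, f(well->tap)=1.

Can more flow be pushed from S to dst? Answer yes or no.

Residual reachable from S: {S, well}; dst is not reachable.
Saturated cut: well->tap, S->junc with total capacity 2 = current flow value. Flow is maximum.

No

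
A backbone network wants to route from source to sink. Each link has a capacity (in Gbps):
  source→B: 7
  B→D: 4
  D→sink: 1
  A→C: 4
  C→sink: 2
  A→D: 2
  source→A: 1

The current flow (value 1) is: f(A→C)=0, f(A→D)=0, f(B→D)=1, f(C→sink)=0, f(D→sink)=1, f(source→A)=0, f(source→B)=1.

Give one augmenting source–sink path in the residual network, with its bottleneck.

Residual along source→A→C→sink: source→A: 1, A→C: 4, C→sink: 2.
Bottleneck = min = 1.

source→A→C→sink, bottleneck 1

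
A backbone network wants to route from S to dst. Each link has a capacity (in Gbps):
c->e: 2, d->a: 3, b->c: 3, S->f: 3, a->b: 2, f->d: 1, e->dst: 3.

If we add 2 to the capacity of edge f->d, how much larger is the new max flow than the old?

Original max flow = 1.
After raising cap(f->d), augmenting paths through that edge carry 1 more unit.
New max flow = 2. Increase = 1.

1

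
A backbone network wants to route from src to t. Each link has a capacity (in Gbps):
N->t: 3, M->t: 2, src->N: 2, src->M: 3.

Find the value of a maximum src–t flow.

4

Augment src->M->t: bottleneck 2. Total 2.
Augment src->N->t: bottleneck 2. Total 4.
No augmenting path remains in the residual graph.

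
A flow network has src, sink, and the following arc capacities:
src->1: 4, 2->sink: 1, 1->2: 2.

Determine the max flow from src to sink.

1

Augment src->1->2->sink: bottleneck 1. Total 1.
No augmenting path remains in the residual graph.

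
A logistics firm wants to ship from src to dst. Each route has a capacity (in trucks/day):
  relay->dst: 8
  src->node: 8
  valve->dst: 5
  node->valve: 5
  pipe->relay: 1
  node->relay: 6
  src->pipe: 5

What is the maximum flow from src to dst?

Augment src->pipe->relay->dst: bottleneck 1. Total 1.
Augment src->node->relay->dst: bottleneck 6. Total 7.
Augment src->node->valve->dst: bottleneck 2. Total 9.
No augmenting path remains in the residual graph.

9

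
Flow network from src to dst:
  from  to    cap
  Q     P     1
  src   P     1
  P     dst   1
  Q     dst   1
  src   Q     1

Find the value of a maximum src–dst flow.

Augment src→Q→dst: bottleneck 1. Total 1.
Augment src→P→dst: bottleneck 1. Total 2.
No augmenting path remains in the residual graph.

2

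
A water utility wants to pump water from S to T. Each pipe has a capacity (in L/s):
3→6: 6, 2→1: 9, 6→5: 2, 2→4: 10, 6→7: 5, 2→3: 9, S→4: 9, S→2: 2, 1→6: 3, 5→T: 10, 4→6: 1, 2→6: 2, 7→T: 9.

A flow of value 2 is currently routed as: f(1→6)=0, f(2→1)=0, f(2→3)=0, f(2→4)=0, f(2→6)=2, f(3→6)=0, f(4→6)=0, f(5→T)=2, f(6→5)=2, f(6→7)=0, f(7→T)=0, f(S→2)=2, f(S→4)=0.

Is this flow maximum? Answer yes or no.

No

Residual path S→4→6→7→T has bottleneck 1 > 0.
Pushing 1 along it raises the flow to 3, so the given flow is not maximum.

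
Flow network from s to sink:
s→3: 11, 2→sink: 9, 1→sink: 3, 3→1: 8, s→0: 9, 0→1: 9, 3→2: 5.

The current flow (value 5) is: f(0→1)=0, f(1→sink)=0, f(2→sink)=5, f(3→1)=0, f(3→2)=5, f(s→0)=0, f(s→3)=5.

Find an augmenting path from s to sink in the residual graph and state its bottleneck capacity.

Residual along s→3→1→sink: s→3: 6, 3→1: 8, 1→sink: 3.
Bottleneck = min = 3.

s→3→1→sink, bottleneck 3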